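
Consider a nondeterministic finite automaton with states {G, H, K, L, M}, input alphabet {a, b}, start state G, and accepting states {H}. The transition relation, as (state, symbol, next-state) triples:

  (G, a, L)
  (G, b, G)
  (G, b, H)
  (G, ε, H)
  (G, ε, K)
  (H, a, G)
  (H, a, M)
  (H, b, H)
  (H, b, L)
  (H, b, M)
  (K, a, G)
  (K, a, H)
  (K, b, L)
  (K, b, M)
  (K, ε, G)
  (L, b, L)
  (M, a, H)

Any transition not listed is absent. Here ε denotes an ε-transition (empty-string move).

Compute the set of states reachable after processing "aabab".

{G, H, K, L, M}

Start: ε-closure({G}) = {G, H, K}.
Read 'a': {G, H, K} → {G, H, K, L, M}.
Read 'a': {G, H, K, L, M} → {G, H, K, L, M}.
Read 'b': {G, H, K, L, M} → {G, H, K, L, M}.
Read 'a': {G, H, K, L, M} → {G, H, K, L, M}.
Read 'b': {G, H, K, L, M} → {G, H, K, L, M}.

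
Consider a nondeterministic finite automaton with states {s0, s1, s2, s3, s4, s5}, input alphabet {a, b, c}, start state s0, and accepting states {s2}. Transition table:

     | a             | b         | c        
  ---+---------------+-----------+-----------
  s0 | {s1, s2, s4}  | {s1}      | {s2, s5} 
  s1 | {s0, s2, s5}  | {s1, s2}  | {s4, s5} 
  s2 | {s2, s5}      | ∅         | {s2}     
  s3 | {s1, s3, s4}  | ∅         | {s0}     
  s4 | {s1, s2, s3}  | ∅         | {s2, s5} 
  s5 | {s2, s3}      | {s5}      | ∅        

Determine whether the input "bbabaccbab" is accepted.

Start in {s0}.
Read 'b': {s0} → {s1}.
Read 'b': {s1} → {s1, s2}.
Read 'a': {s1, s2} → {s0, s2, s5}.
Read 'b': {s0, s2, s5} → {s1, s5}.
Read 'a': {s1, s5} → {s0, s2, s3, s5}.
Read 'c': {s0, s2, s3, s5} → {s0, s2, s5}.
Read 'c': {s0, s2, s5} → {s2, s5}.
Read 'b': {s2, s5} → {s5}.
Read 'a': {s5} → {s2, s3}.
Read 'b': {s2, s3} → ∅.
The final set ∅ contains no accepting state.

No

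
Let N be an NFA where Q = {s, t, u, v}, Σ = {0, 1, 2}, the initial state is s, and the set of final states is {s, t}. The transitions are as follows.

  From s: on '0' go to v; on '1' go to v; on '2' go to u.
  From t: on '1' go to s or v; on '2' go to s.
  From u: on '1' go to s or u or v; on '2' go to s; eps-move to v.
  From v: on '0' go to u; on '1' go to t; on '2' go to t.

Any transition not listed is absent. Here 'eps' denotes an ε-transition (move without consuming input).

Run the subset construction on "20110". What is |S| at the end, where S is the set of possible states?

2

Start in {s}.
Read '2': s→{u}; union {u}; ε-closure = {u, v}.
Read '0': u→∅, v→{u}; union {u}; ε-closure = {u, v}.
Read '1': u→{s, u, v}, v→{t}; now {s, t, u, v}.
Read '1': s→{v}, t→{s, v}, u→{s, u, v}, v→{t}; now {s, t, u, v}.
Read '0': s→{v}, t→∅, u→∅, v→{u}; now {u, v}.
That set has 2 states.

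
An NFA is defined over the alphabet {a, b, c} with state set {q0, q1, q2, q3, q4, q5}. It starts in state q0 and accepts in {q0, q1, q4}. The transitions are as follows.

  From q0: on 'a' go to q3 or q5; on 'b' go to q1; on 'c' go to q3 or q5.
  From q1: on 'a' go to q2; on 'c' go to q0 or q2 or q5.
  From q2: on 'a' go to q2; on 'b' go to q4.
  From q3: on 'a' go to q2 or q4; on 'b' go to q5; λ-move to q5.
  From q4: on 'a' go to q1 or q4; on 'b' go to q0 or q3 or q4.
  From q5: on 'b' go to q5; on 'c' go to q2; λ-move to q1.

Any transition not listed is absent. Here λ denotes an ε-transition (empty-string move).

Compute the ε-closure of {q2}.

Begin with {q2}.
No ε-moves leave this set, so the closure equals the set itself.

{q2}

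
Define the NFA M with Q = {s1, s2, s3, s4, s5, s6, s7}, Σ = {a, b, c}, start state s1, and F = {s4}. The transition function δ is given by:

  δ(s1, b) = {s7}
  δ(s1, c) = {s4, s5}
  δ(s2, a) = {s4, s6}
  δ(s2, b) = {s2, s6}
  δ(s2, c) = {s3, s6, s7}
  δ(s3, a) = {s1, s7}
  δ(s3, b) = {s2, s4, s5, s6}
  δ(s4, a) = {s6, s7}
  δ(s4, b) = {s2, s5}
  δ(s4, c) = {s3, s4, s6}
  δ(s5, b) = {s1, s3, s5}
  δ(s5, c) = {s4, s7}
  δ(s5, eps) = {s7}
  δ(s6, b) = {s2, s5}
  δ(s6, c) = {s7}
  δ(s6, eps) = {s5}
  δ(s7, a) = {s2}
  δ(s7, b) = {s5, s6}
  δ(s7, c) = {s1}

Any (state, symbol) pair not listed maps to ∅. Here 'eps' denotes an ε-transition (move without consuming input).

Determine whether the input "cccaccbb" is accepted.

Start in {s1}.
Read 'c': {s1} → {s4, s5, s7}.
Read 'c': {s4, s5, s7} → {s1, s3, s4, s5, s6, s7}.
Read 'c': {s1, s3, s4, s5, s6, s7} → {s1, s3, s4, s5, s6, s7}.
Read 'a': {s1, s3, s4, s5, s6, s7} → {s1, s2, s5, s6, s7}.
Read 'c': {s1, s2, s5, s6, s7} → {s1, s3, s4, s5, s6, s7}.
Read 'c': {s1, s3, s4, s5, s6, s7} → {s1, s3, s4, s5, s6, s7}.
Read 'b': {s1, s3, s4, s5, s6, s7} → {s1, s2, s3, s4, s5, s6, s7}.
Read 'b': {s1, s2, s3, s4, s5, s6, s7} → {s1, s2, s3, s4, s5, s6, s7}.
The final set {s1, s2, s3, s4, s5, s6, s7} contains the accepting state s4.

Yes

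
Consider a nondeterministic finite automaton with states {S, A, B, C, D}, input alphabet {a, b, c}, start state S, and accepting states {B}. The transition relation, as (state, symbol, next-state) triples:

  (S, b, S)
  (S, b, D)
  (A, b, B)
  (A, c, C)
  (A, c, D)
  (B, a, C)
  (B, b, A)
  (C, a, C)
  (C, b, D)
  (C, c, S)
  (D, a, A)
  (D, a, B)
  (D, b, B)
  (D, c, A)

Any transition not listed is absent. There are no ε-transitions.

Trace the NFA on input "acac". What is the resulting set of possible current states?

Start in {S}.
Read 'a': S→∅; now ∅.
The set is empty and remains empty for the remaining 3 symbols.

∅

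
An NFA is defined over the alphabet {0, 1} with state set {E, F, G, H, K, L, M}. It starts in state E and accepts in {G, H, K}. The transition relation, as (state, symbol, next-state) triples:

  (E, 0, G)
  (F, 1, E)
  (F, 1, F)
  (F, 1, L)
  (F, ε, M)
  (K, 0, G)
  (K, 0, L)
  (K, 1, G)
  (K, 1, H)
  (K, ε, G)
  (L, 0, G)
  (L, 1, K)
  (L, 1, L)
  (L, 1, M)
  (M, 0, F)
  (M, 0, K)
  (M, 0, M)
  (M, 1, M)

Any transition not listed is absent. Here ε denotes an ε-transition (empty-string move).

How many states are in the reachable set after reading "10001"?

0

Start in {E}.
Read '1': {E} → ∅.
The set is empty and remains empty for the remaining 4 symbols.
That set has 0 states.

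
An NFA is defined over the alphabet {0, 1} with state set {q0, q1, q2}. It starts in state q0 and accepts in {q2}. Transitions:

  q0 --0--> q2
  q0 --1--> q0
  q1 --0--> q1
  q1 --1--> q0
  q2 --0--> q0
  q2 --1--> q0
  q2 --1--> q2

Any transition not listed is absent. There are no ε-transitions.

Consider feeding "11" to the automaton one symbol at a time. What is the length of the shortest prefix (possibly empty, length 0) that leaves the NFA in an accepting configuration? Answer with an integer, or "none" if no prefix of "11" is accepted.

Start in {q0}.
Read '1': {q0} → {q0}.
Read '1': {q0} → {q0}.
No reachable set along the way intersects F.

none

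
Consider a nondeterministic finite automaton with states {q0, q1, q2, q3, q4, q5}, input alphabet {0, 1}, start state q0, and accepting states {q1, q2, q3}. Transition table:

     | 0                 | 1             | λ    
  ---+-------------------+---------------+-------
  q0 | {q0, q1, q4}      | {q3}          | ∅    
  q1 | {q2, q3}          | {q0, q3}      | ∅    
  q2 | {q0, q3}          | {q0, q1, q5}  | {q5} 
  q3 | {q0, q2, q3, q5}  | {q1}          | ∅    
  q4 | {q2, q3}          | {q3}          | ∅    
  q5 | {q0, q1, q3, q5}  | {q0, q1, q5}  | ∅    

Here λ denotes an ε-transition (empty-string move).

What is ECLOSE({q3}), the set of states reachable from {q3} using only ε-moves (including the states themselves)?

Begin with {q3}.
No ε-moves leave this set, so the closure equals the set itself.

{q3}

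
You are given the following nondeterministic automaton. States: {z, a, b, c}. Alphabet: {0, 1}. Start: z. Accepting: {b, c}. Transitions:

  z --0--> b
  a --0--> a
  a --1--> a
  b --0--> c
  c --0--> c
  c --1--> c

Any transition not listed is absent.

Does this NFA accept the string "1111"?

Start in {z}.
Read '1': z→∅; now ∅.
The set is empty and remains empty for the remaining 3 symbols.
The final set ∅ contains no accepting state.

No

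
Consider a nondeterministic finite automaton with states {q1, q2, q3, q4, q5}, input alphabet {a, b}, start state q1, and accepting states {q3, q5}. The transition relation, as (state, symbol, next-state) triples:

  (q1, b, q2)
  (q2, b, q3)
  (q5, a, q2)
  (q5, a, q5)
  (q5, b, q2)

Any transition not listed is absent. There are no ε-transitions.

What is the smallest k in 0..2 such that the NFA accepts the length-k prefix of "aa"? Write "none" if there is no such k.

none

Start in {q1}.
Read 'a': {q1} → ∅.
The set is empty and remains empty for the remaining 1 symbol.
No reachable set along the way intersects F.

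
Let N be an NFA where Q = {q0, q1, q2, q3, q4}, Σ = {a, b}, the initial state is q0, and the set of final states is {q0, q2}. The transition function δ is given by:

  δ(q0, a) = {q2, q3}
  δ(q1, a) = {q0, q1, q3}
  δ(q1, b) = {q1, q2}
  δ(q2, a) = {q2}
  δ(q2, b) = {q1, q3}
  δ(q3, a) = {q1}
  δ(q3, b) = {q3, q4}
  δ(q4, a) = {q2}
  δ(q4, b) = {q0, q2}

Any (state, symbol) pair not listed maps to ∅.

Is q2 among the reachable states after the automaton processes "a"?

Yes

Start in {q0}.
Read 'a': {q0} → {q2, q3}.
State q2 is in {q2, q3}.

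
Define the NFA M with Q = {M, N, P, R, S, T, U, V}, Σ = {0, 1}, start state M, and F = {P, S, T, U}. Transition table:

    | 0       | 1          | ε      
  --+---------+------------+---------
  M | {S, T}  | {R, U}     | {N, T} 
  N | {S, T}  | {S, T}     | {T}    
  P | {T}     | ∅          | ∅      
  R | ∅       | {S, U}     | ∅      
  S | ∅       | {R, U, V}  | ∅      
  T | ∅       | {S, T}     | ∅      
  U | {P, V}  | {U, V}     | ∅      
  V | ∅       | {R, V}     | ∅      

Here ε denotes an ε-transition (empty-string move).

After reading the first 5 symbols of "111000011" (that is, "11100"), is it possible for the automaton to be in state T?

Yes

Start: ε-closure({M}) = {M, N, T}.
Read '1': M→{R, U}, N→{S, T}, T→{S, T}; now {R, S, T, U}.
Read '1': R→{S, U}, S→{R, U, V}, T→{S, T}, U→{U, V}; now {R, S, T, U, V}.
Read '1': R→{S, U}, S→{R, U, V}, T→{S, T}, U→{U, V}, V→{R, V}; now {R, S, T, U, V}.
Read '0': R→∅, S→∅, T→∅, U→{P, V}, V→∅; now {P, V}.
Read '0': P→{T}, V→∅; now {T}.
State T is in {T}.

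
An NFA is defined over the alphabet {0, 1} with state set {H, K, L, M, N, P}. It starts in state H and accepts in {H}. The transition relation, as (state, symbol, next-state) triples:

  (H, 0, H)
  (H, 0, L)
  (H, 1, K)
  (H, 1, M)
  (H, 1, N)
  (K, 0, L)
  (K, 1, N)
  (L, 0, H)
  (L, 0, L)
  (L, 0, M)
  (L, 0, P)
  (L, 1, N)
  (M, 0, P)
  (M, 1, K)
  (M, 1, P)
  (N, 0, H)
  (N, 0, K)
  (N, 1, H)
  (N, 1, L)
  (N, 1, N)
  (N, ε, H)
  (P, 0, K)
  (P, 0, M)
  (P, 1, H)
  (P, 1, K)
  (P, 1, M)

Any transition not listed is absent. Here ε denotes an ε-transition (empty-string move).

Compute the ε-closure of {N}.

{H, N}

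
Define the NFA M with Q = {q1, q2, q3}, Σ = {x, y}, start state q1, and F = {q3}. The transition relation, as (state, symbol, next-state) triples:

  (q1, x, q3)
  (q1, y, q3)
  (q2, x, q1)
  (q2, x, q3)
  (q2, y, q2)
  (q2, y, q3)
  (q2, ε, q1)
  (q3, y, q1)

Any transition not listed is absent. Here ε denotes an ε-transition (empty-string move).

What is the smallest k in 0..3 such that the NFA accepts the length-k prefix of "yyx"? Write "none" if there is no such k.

1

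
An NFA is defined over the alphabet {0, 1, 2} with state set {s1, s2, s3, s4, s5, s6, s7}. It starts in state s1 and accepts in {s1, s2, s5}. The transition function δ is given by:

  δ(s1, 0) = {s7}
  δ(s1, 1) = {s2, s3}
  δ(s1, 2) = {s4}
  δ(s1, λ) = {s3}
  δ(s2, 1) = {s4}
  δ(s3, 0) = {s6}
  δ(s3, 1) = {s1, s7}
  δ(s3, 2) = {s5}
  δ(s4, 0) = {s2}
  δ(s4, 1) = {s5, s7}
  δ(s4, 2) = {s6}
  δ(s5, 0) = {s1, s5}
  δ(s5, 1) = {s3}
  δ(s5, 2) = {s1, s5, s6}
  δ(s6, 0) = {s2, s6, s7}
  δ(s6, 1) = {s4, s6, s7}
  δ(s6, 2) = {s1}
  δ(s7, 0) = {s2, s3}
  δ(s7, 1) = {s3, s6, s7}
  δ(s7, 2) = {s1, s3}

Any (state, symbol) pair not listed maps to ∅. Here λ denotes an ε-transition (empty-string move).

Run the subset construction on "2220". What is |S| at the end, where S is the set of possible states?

Start: ε-closure({s1}) = {s1, s3}.
Read '2': s1→{s4}, s3→{s5}; now {s4, s5}.
Read '2': s4→{s6}, s5→{s1, s5, s6}; union {s1, s5, s6}; ε-closure = {s1, s3, s5, s6}.
Read '2': s1→{s4}, s3→{s5}, s5→{s1, s5, s6}, s6→{s1}; union {s1, s4, s5, s6}; ε-closure = {s1, s3, s4, s5, s6}.
Read '0': s1→{s7}, s3→{s6}, s4→{s2}, s5→{s1, s5}, s6→{s2, s6, s7}; union {s1, s2, s5, s6, s7}; ε-closure = {s1, s2, s3, s5, s6, s7}.
That set has 6 states.

6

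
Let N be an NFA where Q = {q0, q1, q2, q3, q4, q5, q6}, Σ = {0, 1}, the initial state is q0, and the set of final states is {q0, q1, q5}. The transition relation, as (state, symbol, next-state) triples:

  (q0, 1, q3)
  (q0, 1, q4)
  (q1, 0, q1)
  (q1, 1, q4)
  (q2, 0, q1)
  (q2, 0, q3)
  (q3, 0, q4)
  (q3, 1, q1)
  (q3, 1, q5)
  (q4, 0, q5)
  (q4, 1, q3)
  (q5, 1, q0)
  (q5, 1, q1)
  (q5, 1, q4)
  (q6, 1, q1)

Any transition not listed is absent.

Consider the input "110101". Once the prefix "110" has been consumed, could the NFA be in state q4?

Start in {q0}.
Read '1': {q0} → {q3, q4}.
Read '1': {q3, q4} → {q1, q3, q5}.
Read '0': {q1, q3, q5} → {q1, q4}.
State q4 is in {q1, q4}.

Yes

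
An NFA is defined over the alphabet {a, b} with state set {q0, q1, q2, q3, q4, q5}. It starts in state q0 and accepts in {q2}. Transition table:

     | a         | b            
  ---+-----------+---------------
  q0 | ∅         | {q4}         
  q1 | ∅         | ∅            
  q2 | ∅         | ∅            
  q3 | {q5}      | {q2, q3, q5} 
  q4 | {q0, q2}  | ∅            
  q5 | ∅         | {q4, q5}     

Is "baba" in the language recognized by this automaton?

Start in {q0}.
Read 'b': q0→{q4}; now {q4}.
Read 'a': q4→{q0, q2}; now {q0, q2}.
Read 'b': q0→{q4}, q2→∅; now {q4}.
Read 'a': q4→{q0, q2}; now {q0, q2}.
The final set {q0, q2} contains the accepting state q2.

Yes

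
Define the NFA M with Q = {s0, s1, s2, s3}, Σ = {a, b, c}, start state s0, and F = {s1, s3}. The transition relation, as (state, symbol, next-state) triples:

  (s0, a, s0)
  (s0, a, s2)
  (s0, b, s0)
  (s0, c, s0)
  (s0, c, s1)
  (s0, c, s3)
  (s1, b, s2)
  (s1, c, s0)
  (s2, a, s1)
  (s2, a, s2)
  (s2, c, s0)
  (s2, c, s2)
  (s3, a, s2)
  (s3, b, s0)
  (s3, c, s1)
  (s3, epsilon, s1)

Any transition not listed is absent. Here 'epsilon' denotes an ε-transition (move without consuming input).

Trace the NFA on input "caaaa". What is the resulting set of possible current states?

{s0, s1, s2}

Start in {s0}.
Read 'c': s0→{s0, s1, s3}; now {s0, s1, s3}.
Read 'a': s0→{s0, s2}, s1→∅, s3→{s2}; now {s0, s2}.
Read 'a': s0→{s0, s2}, s2→{s1, s2}; now {s0, s1, s2}.
Read 'a': s0→{s0, s2}, s1→∅, s2→{s1, s2}; now {s0, s1, s2}.
Read 'a': s0→{s0, s2}, s1→∅, s2→{s1, s2}; now {s0, s1, s2}.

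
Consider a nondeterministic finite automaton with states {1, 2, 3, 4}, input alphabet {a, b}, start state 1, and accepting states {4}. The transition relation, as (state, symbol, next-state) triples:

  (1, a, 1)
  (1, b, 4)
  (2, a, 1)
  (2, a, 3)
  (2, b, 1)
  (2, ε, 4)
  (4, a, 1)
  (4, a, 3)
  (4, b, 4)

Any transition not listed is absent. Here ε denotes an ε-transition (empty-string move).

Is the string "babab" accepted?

Start in {1}.
Read 'b': 1→{4}; now {4}.
Read 'a': 4→{1, 3}; now {1, 3}.
Read 'b': 1→{4}, 3→∅; now {4}.
Read 'a': 4→{1, 3}; now {1, 3}.
Read 'b': 1→{4}, 3→∅; now {4}.
The final set {4} contains the accepting state 4.

Yes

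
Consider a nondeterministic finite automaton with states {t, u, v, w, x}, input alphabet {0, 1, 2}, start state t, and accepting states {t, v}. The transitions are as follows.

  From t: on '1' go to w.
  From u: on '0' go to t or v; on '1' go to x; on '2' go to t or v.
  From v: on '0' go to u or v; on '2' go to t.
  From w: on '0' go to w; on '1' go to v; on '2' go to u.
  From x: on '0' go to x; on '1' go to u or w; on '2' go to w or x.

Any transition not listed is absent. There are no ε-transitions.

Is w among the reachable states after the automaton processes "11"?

No

Start in {t}.
Read '1': t→{w}; now {w}.
Read '1': w→{v}; now {v}.
State w is not in {v}.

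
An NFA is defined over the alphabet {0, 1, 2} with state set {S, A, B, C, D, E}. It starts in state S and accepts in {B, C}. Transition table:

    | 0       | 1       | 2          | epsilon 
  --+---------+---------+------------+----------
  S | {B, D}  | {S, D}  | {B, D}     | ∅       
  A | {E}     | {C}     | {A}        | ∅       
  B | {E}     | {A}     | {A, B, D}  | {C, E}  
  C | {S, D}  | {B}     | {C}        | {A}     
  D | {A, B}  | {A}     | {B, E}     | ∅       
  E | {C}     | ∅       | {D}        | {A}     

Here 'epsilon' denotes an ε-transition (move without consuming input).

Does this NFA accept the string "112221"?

Start in {S}.
Read '1': {S} → {S, D}.
Read '1': {S, D} → {S, A, D}.
Read '2': {S, A, D} → {A, B, C, D, E}.
Read '2': {A, B, C, D, E} → {A, B, C, D, E}.
Read '2': {A, B, C, D, E} → {A, B, C, D, E}.
Read '1': {A, B, C, D, E} → {A, B, C, E}.
The final set {A, B, C, E} contains the accepting states B, C.

Yes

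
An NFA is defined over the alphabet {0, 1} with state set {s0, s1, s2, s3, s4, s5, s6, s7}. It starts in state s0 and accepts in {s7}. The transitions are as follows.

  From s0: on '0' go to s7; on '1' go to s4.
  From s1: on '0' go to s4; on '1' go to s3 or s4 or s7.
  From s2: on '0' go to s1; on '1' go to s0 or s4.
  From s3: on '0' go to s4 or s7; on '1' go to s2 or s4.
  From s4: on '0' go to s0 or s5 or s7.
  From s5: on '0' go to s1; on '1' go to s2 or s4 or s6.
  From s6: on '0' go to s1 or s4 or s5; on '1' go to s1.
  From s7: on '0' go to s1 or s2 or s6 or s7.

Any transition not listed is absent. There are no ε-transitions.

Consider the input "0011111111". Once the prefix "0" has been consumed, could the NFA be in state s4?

Start in {s0}.
Read '0': s0→{s7}; now {s7}.
State s4 is not in {s7}.

No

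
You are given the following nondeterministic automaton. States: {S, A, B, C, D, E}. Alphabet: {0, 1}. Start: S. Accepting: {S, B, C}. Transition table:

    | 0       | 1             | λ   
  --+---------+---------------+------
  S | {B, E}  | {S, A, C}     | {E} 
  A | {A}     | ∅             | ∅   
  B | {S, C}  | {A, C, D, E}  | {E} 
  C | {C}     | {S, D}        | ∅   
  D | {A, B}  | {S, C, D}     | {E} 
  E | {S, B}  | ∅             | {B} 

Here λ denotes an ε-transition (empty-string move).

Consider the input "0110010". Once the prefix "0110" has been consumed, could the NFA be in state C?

Yes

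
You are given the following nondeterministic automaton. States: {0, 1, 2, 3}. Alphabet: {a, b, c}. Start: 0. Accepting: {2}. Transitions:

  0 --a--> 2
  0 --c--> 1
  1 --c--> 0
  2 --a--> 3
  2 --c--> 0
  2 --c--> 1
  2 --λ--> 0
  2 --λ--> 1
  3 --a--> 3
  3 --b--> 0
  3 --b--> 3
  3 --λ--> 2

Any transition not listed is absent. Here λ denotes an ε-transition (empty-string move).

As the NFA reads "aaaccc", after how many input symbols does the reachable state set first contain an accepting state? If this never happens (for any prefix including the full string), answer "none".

1

Start in {0}.
Read 'a': 0→{2}; union {2}; ε-closure = {0, 1, 2}.
None of the earlier sets intersect F, but {0, 1, 2} does.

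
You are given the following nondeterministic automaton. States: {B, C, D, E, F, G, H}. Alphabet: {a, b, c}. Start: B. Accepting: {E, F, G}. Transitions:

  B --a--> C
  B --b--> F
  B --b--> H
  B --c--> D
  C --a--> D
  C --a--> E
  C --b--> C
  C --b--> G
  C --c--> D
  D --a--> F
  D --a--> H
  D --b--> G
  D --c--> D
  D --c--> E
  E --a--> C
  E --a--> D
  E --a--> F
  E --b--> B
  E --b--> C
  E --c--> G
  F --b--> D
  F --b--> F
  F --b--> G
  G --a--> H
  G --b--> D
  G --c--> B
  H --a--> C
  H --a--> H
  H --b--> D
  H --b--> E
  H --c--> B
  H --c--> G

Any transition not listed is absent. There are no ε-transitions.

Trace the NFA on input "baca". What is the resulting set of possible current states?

Start in {B}.
Read 'b': B→{F, H}; now {F, H}.
Read 'a': F→∅, H→{C, H}; now {C, H}.
Read 'c': C→{D}, H→{B, G}; now {B, D, G}.
Read 'a': B→{C}, D→{F, H}, G→{H}; now {C, F, H}.

{C, F, H}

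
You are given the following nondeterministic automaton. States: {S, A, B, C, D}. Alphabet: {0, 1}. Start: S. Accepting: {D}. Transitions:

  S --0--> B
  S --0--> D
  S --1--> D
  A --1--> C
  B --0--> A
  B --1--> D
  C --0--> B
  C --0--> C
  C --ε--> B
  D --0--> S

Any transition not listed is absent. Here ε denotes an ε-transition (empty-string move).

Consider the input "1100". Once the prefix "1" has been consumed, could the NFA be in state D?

Yes

Start in {S}.
Read '1': S→{D}; now {D}.
State D is in {D}.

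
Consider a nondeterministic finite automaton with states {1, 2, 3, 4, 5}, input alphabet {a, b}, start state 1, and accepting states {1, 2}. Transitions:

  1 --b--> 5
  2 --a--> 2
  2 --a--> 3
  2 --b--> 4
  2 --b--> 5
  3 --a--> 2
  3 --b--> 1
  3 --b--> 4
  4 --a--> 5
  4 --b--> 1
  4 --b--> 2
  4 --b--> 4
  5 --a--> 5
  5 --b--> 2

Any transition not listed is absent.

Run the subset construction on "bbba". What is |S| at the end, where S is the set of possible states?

Start in {1}.
Read 'b': 1→{5}; now {5}.
Read 'b': 5→{2}; now {2}.
Read 'b': 2→{4, 5}; now {4, 5}.
Read 'a': 4→{5}, 5→{5}; now {5}.
That set has 1 state.

1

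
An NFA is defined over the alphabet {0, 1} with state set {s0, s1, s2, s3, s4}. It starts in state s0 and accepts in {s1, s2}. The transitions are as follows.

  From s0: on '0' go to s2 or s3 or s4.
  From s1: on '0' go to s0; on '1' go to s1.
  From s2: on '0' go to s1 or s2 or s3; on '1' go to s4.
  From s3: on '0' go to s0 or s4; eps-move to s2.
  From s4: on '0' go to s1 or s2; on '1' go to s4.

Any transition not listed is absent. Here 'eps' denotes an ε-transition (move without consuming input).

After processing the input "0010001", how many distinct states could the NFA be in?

Start in {s0}.
Read '0': s0→{s2, s3, s4}; now {s2, s3, s4}.
Read '0': s2→{s1, s2, s3}, s3→{s0, s4}, s4→{s1, s2}; now {s0, s1, s2, s3, s4}.
Read '1': s0→∅, s1→{s1}, s2→{s4}, s3→∅, s4→{s4}; now {s1, s4}.
Read '0': s1→{s0}, s4→{s1, s2}; now {s0, s1, s2}.
Read '0': s0→{s2, s3, s4}, s1→{s0}, s2→{s1, s2, s3}; now {s0, s1, s2, s3, s4}.
Read '0': s0→{s2, s3, s4}, s1→{s0}, s2→{s1, s2, s3}, s3→{s0, s4}, s4→{s1, s2}; now {s0, s1, s2, s3, s4}.
Read '1': s0→∅, s1→{s1}, s2→{s4}, s3→∅, s4→{s4}; now {s1, s4}.
That set has 2 states.

2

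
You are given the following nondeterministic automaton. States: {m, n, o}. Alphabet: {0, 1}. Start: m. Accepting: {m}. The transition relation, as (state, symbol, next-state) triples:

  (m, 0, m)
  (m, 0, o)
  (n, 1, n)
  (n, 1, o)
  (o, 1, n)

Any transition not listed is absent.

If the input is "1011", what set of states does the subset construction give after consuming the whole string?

∅

Start in {m}.
Read '1': {m} → ∅.
The set is empty and remains empty for the remaining 3 symbols.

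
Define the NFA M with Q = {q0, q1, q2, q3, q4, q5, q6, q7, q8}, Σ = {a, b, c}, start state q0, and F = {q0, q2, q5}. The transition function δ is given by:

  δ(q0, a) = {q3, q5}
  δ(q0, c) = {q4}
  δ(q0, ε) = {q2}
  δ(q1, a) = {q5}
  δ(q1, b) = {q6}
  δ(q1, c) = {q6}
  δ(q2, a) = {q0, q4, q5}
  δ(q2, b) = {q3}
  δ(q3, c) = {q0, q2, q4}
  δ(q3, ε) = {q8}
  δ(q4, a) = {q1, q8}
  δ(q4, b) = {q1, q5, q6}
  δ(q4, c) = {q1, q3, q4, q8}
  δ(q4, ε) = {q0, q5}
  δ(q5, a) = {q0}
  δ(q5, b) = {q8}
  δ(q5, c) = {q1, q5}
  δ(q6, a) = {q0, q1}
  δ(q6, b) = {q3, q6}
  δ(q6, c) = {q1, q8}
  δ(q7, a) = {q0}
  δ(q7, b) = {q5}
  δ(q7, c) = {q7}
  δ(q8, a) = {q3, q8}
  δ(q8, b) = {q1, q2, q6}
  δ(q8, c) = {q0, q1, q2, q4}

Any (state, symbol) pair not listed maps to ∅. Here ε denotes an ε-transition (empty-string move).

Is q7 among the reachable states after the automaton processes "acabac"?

Start: ε-closure({q0}) = {q0, q2}.
Read 'a': {q0, q2} → {q0, q2, q3, q4, q5, q8}.
Read 'c': {q0, q2, q3, q4, q5, q8} → {q0, q1, q2, q3, q4, q5, q8}.
Read 'a': {q0, q1, q2, q3, q4, q5, q8} → {q0, q1, q2, q3, q4, q5, q8}.
Read 'b': {q0, q1, q2, q3, q4, q5, q8} → {q1, q2, q3, q5, q6, q8}.
Read 'a': {q1, q2, q3, q5, q6, q8} → {q0, q1, q2, q3, q4, q5, q8}.
Read 'c': {q0, q1, q2, q3, q4, q5, q8} → {q0, q1, q2, q3, q4, q5, q6, q8}.
State q7 is not in {q0, q1, q2, q3, q4, q5, q6, q8}.

No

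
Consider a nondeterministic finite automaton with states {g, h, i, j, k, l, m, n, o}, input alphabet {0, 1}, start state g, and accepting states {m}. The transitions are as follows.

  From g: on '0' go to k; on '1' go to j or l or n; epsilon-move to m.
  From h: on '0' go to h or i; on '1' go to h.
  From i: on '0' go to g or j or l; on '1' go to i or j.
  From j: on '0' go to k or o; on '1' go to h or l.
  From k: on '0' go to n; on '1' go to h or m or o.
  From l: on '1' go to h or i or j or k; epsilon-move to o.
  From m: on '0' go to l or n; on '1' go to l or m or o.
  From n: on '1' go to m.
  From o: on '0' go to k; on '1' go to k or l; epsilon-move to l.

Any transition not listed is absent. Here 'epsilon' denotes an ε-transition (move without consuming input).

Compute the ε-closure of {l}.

{l, o}

Begin with {l}.
ε-move l → o; add o.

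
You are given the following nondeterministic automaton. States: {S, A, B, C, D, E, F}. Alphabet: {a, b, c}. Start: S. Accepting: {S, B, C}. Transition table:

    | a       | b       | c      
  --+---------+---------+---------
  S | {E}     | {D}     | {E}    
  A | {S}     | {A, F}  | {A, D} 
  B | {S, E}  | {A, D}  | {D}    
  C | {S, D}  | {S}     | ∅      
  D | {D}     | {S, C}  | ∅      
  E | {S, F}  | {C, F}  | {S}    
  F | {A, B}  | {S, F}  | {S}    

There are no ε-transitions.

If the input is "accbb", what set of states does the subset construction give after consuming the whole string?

Start in {S}.
Read 'a': {S} → {E}.
Read 'c': {E} → {S}.
Read 'c': {S} → {E}.
Read 'b': {E} → {C, F}.
Read 'b': {C, F} → {S, F}.

{S, F}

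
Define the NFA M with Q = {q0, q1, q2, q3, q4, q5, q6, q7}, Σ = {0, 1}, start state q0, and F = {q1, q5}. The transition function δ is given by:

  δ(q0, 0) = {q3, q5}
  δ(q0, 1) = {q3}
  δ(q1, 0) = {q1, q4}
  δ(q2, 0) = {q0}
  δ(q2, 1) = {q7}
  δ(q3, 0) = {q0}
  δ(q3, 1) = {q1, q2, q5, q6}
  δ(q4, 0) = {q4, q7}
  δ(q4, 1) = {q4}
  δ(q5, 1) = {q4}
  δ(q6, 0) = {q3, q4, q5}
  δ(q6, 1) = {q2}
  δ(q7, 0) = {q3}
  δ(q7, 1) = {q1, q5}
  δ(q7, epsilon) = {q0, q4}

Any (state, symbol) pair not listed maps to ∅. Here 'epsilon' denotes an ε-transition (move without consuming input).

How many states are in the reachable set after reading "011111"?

Start in {q0}.
Read '0': q0→{q3, q5}; now {q3, q5}.
Read '1': q3→{q1, q2, q5, q6}, q5→{q4}; now {q1, q2, q4, q5, q6}.
Read '1': q1→∅, q2→{q7}, q4→{q4}, q5→{q4}, q6→{q2}; union {q2, q4, q7}; ε-closure = {q0, q2, q4, q7}.
Read '1': q0→{q3}, q2→{q7}, q4→{q4}, q7→{q1, q5}; union {q1, q3, q4, q5, q7}; ε-closure = {q0, q1, q3, q4, q5, q7}.
Read '1': q0→{q3}, q1→∅, q3→{q1, q2, q5, q6}, q4→{q4}, q5→{q4}, q7→{q1, q5}; now {q1, q2, q3, q4, q5, q6}.
Read '1': q1→∅, q2→{q7}, q3→{q1, q2, q5, q6}, q4→{q4}, q5→{q4}, q6→{q2}; union {q1, q2, q4, q5, q6, q7}; ε-closure = {q0, q1, q2, q4, q5, q6, q7}.
That set has 7 states.

7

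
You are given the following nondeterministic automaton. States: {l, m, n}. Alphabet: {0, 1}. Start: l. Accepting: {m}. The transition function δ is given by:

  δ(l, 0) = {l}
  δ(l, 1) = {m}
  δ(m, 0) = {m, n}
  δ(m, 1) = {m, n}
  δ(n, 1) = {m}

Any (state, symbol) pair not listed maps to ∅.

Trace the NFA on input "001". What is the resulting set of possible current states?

{m}

Start in {l}.
Read '0': {l} → {l}.
Read '0': {l} → {l}.
Read '1': {l} → {m}.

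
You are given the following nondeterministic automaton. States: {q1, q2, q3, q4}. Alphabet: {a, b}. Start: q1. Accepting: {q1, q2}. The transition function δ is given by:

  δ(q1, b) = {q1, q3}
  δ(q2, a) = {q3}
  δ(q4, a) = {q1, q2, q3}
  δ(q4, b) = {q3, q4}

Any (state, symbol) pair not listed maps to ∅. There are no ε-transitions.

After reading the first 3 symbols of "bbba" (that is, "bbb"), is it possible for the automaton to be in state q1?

Start in {q1}.
Read 'b': q1→{q1, q3}; now {q1, q3}.
Read 'b': q1→{q1, q3}, q3→∅; now {q1, q3}.
Read 'b': q1→{q1, q3}, q3→∅; now {q1, q3}.
State q1 is in {q1, q3}.

Yes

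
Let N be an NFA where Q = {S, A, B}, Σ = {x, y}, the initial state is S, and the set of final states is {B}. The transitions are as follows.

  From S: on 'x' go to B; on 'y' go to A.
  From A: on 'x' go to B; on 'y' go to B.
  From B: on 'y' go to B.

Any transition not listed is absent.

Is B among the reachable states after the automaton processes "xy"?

Yes

Start in {S}.
Read 'x': {S} → {B}.
Read 'y': {B} → {B}.
State B is in {B}.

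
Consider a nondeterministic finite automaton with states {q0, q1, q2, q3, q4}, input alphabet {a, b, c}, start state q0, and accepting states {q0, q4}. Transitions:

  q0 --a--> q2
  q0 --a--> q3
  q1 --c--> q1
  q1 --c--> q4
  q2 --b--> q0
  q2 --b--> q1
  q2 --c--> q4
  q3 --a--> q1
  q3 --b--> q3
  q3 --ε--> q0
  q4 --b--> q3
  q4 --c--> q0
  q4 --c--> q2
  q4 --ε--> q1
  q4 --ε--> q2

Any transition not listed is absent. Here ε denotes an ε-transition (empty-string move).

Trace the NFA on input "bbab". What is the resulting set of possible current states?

∅

Start in {q0}.
Read 'b': {q0} → ∅.
The set is empty and remains empty for the remaining 3 symbols.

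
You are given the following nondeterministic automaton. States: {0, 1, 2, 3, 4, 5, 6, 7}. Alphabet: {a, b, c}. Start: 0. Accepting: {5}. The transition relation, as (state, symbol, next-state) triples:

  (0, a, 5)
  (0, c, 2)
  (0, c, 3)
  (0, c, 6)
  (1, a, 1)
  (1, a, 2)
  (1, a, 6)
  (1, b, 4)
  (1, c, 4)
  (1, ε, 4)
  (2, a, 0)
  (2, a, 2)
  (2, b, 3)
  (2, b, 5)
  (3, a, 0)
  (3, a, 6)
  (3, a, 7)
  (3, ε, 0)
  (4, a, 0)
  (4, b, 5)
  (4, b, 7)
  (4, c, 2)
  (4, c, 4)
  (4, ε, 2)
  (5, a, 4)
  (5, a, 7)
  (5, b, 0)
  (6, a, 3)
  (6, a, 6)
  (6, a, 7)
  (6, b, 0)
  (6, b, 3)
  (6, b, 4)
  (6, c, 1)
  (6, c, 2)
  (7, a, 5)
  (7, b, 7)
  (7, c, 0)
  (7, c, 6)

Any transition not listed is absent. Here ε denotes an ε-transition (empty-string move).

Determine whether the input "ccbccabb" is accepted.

Yes

Start in {0}.
Read 'c': {0} → {0, 2, 3, 6}.
Read 'c': {0, 2, 3, 6} → {0, 1, 2, 3, 4, 6}.
Read 'b': {0, 1, 2, 3, 4, 6} → {0, 2, 3, 4, 5, 7}.
Read 'c': {0, 2, 3, 4, 5, 7} → {0, 2, 3, 4, 6}.
Read 'c': {0, 2, 3, 4, 6} → {0, 1, 2, 3, 4, 6}.
Read 'a': {0, 1, 2, 3, 4, 6} → {0, 1, 2, 3, 4, 5, 6, 7}.
Read 'b': {0, 1, 2, 3, 4, 5, 6, 7} → {0, 2, 3, 4, 5, 7}.
Read 'b': {0, 2, 3, 4, 5, 7} → {0, 3, 5, 7}.
The final set {0, 3, 5, 7} contains the accepting state 5.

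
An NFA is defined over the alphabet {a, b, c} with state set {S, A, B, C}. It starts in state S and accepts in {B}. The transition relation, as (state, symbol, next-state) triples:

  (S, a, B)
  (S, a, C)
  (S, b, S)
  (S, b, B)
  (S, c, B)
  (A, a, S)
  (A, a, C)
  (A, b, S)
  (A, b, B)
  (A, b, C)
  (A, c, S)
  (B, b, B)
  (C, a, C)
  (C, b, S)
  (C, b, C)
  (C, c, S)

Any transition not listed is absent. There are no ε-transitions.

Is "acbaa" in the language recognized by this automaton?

Start in {S}.
Read 'a': S→{B, C}; now {B, C}.
Read 'c': B→∅, C→{S}; now {S}.
Read 'b': S→{S, B}; now {S, B}.
Read 'a': S→{B, C}, B→∅; now {B, C}.
Read 'a': B→∅, C→{C}; now {C}.
The final set {C} contains no accepting state.

No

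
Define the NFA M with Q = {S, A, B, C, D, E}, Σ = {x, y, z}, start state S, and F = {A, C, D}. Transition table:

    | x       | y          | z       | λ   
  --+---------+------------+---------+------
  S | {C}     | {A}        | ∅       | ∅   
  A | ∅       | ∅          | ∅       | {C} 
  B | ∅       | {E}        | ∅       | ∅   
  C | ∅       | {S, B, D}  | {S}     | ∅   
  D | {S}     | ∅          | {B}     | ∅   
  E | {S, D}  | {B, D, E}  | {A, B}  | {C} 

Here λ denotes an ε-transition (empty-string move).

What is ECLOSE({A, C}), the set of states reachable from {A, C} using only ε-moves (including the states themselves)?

{A, C}

Begin with {A, C}.
No ε-moves leave this set, so the closure equals the set itself.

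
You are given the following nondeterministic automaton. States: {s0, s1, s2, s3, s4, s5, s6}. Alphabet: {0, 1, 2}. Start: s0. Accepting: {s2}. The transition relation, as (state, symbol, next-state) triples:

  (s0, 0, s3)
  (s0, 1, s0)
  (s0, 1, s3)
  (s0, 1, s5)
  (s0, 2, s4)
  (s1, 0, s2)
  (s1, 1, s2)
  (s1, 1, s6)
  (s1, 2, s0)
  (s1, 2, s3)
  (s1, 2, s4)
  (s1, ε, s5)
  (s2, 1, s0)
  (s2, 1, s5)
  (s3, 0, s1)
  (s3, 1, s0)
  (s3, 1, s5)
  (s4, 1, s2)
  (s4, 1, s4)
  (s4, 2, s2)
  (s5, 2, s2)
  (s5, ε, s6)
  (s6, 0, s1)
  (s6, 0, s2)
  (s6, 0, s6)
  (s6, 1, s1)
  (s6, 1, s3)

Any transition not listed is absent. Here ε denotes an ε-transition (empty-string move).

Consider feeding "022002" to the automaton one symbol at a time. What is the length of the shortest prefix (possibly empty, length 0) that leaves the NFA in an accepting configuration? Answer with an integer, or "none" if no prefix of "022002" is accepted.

Start in {s0}.
Read '0': {s0} → {s3}.
Read '2': {s3} → ∅.
The set is empty and remains empty for the remaining 4 symbols.
No reachable set along the way intersects F.

none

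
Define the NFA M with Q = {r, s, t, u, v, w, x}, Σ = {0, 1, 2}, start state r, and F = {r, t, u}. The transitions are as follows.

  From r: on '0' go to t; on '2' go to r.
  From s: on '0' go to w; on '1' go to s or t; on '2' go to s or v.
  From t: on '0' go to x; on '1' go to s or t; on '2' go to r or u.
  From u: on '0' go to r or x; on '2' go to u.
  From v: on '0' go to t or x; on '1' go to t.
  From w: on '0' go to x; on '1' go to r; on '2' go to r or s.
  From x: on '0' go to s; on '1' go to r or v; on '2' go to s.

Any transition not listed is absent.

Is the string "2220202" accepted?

Yes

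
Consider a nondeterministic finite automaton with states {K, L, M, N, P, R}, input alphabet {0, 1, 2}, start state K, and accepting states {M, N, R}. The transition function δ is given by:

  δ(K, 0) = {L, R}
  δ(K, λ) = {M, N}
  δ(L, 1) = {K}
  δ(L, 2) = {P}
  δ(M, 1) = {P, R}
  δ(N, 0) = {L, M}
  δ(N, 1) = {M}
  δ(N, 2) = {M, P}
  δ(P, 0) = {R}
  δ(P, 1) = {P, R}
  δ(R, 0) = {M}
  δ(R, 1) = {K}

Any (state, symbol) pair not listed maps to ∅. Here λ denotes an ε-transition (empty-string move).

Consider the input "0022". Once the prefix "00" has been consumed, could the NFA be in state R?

No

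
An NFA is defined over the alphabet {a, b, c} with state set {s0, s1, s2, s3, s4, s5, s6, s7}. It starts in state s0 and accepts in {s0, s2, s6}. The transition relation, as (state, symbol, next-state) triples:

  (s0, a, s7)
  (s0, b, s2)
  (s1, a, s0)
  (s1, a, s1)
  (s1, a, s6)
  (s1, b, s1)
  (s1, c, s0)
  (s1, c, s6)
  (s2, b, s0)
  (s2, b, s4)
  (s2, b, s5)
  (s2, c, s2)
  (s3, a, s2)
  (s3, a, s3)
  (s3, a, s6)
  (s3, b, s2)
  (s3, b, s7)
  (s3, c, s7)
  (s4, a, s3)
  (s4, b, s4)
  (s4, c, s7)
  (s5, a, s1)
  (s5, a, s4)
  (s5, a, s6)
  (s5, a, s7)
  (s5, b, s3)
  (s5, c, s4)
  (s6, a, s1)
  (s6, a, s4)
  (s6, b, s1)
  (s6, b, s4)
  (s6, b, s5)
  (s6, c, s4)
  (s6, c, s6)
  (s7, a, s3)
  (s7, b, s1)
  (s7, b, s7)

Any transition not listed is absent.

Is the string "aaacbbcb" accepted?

Start in {s0}.
Read 'a': s0→{s7}; now {s7}.
Read 'a': s7→{s3}; now {s3}.
Read 'a': s3→{s2, s3, s6}; now {s2, s3, s6}.
Read 'c': s2→{s2}, s3→{s7}, s6→{s4, s6}; now {s2, s4, s6, s7}.
Read 'b': s2→{s0, s4, s5}, s4→{s4}, s6→{s1, s4, s5}, s7→{s1, s7}; now {s0, s1, s4, s5, s7}.
Read 'b': s0→{s2}, s1→{s1}, s4→{s4}, s5→{s3}, s7→{s1, s7}; now {s1, s2, s3, s4, s7}.
Read 'c': s1→{s0, s6}, s2→{s2}, s3→{s7}, s4→{s7}, s7→∅; now {s0, s2, s6, s7}.
Read 'b': s0→{s2}, s2→{s0, s4, s5}, s6→{s1, s4, s5}, s7→{s1, s7}; now {s0, s1, s2, s4, s5, s7}.
The final set {s0, s1, s2, s4, s5, s7} contains the accepting states s0, s2.

Yes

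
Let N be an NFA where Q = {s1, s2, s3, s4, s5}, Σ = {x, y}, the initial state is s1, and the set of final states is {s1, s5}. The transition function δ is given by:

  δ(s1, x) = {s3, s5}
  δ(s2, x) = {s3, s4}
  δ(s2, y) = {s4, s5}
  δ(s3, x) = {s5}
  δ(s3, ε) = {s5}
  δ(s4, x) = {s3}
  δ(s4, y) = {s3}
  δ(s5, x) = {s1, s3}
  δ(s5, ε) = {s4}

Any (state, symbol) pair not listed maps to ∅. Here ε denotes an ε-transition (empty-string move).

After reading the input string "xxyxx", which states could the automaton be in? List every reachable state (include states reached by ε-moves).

{s1, s3, s4, s5}

Start in {s1}.
Read 'x': s1→{s3, s5}; union {s3, s5}; ε-closure = {s3, s4, s5}.
Read 'x': s3→{s5}, s4→{s3}, s5→{s1, s3}; union {s1, s3, s5}; ε-closure = {s1, s3, s4, s5}.
Read 'y': s1→∅, s3→∅, s4→{s3}, s5→∅; union {s3}; ε-closure = {s3, s4, s5}.
Read 'x': s3→{s5}, s4→{s3}, s5→{s1, s3}; union {s1, s3, s5}; ε-closure = {s1, s3, s4, s5}.
Read 'x': s1→{s3, s5}, s3→{s5}, s4→{s3}, s5→{s1, s3}; union {s1, s3, s5}; ε-closure = {s1, s3, s4, s5}.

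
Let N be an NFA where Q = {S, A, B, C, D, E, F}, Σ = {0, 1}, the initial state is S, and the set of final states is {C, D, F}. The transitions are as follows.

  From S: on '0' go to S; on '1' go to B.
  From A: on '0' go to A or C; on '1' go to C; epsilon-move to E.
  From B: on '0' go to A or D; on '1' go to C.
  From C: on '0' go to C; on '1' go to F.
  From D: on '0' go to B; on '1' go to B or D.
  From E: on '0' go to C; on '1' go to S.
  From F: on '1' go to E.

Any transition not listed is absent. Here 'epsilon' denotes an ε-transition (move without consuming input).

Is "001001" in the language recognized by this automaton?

Start in {S}.
Read '0': S→{S}; now {S}.
Read '0': S→{S}; now {S}.
Read '1': S→{B}; now {B}.
Read '0': B→{A, D}; union {A, D}; ε-closure = {A, D, E}.
Read '0': A→{A, C}, D→{B}, E→{C}; union {A, B, C}; ε-closure = {A, B, C, E}.
Read '1': A→{C}, B→{C}, C→{F}, E→{S}; now {S, C, F}.
The final set {S, C, F} contains the accepting states C, F.

Yes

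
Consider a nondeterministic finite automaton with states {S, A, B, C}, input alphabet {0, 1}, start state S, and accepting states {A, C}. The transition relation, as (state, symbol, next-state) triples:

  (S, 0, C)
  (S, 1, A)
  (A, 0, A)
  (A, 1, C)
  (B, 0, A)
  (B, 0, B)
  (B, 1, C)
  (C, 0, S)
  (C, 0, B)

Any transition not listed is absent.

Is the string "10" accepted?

Yes

Start in {S}.
Read '1': {S} → {A}.
Read '0': {A} → {A}.
The final set {A} contains the accepting state A.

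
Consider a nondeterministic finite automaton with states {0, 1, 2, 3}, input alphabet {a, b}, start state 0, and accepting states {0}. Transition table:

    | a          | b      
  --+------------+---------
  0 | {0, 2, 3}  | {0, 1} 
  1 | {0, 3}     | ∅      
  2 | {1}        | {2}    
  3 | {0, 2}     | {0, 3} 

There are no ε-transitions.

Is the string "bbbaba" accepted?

Yes

Start in {0}.
Read 'b': {0} → {0, 1}.
Read 'b': {0, 1} → {0, 1}.
Read 'b': {0, 1} → {0, 1}.
Read 'a': {0, 1} → {0, 2, 3}.
Read 'b': {0, 2, 3} → {0, 1, 2, 3}.
Read 'a': {0, 1, 2, 3} → {0, 1, 2, 3}.
The final set {0, 1, 2, 3} contains the accepting state 0.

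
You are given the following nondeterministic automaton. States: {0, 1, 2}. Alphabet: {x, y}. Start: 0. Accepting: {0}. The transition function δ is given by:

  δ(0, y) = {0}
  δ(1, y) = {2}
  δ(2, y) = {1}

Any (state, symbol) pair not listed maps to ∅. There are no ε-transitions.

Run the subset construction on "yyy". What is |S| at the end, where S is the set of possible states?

1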